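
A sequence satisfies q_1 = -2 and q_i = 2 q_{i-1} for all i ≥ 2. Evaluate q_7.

-128

q_2 = 2·(-2) = -4
q_3 = 2·(-4) = -8
q_4 = 2·(-8) = -16
q_5 = 2·(-16) = -32
q_6 = 2·(-32) = -64
q_7 = 2·(-64) = -128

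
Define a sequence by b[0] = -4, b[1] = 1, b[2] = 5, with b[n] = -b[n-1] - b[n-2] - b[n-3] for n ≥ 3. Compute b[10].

5

b[3] = -5 - 1 - (-4) = -2
b[4] = -(-2) - 5 - 1 = -4
b[5] = -(-4) - (-2) - 5 = 1
b[6] = -1 - (-4) - (-2) = 5
b[7] = -5 - 1 - (-4) = -2
b[8] = -(-2) - 5 - 1 = -4
b[9] = -(-4) - (-2) - 5 = 1
b[10] = -1 - (-4) - (-2) = 5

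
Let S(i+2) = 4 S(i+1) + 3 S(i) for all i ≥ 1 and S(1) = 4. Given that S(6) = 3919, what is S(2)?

Let S(2) = y.
S(3) = 12 + 4y
S(4) = 48 + 19y
S(5) = 228 + 88y
S(6) = 1056 + 409y
So 1056 + 409y = 3919, giving y = 7.

7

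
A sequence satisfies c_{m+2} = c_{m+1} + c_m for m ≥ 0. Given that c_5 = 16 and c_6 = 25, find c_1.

5

Rearranging, c_{m-2} = c_m - c_{m-1}.
c_4 = 25 - 16 = 9
c_3 = 16 - 9 = 7
c_2 = 9 - 7 = 2
c_1 = 7 - 2 = 5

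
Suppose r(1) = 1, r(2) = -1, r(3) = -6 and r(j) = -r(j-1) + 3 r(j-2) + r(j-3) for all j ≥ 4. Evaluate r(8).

158

r(4) = -(-6) + 3·(-1) + 1 = 4
r(5) = -4 + 3·(-6) + (-1) = -23
r(6) = -(-23) + 3·4 + (-6) = 29
r(7) = -29 + 3·(-23) + 4 = -94
r(8) = -(-94) + 3·29 + (-23) = 158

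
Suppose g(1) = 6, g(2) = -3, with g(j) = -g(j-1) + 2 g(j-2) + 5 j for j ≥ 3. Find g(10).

-2193

g(3) = -(-3) + 2*6 + 15 = 30
g(4) = -30 + 2*(-3) + 20 = -16
g(5) = -(-16) + 2*30 + 25 = 101
g(6) = -101 + 2*(-16) + 30 = -103
g(7) = -(-103) + 2*101 + 35 = 340
g(8) = -340 + 2*(-103) + 40 = -506
g(9) = -(-506) + 2*340 + 45 = 1231
g(10) = -1231 + 2*(-506) + 50 = -2193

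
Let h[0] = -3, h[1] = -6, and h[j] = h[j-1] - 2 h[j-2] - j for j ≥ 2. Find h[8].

41

h[2] = (-6) - 2(-3) - 2 = -2
h[3] = (-2) - 2(-6) - 3 = 7
h[4] = 7 - 2(-2) - 4 = 7
h[5] = 7 - 2(7) - 5 = -12
h[6] = (-12) - 2(7) - 6 = -32
h[7] = (-32) - 2(-12) - 7 = -15
h[8] = (-15) - 2(-32) - 8 = 41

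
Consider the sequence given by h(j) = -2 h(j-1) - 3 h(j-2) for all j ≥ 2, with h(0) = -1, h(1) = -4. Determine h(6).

h(2) = -2·(-4) - 3·(-1) = 11
h(3) = -2·11 - 3·(-4) = -10
h(4) = -2·(-10) - 3·11 = -13
h(5) = -2·(-13) - 3·(-10) = 56
h(6) = -2·56 - 3·(-13) = -73

-73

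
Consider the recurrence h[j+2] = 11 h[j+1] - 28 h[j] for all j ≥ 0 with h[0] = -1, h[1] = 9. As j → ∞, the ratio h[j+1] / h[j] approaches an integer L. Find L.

7

The characteristic equation is r^2 - 11r + 28 = 0, which factors as (r - 7)(r - 4) = 0.
So the roots are 7 and 4. Since |7| > |4| and the coefficient of 7^j is non-zero, the ratio tends to 7.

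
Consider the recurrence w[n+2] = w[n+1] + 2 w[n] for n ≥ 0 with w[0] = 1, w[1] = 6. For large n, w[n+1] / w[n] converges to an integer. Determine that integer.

2

The characteristic equation is r^2 - r - 2 = 0, which factors as (r - 2)(r + 1) = 0.
So the roots are 2 and -1. Since |2| > |-1| and the coefficient of 2^n is non-zero, the ratio tends to 2.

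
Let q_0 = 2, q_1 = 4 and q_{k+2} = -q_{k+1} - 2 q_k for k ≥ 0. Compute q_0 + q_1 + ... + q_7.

30

q_2 = -4 - 2·2 = -8
q_3 = -(-8) - 2·4 = 0
q_4 = -0 - 2·(-8) = 16
q_5 = -16 - 2·0 = -16
q_6 = -(-16) - 2·16 = -16
q_7 = -(-16) - 2·(-16) = 48
Sum = 2 + 4 + (-8) + 0 + 16 + (-16) + (-16) + 48 = 30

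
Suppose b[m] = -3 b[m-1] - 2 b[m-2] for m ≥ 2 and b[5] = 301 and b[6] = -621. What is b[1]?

Rearranging, b[m-2] = (b[m] + 3 b[m-1]) / -2.
b[4] = (-621 + 3·301) / -2 = 282/-2 = -141
b[3] = (301 + 3·(-141)) / -2 = -122/-2 = 61
b[2] = (-141 + 3·61) / -2 = 42/-2 = -21
b[1] = (61 + 3·(-21)) / -2 = -2/-2 = 1

1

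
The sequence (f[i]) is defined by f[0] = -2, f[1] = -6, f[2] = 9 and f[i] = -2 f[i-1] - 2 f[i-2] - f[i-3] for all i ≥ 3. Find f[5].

f[3] = -2·9 - 2·(-6) - (-2) = -4
f[4] = -2·(-4) - 2·9 - (-6) = -4
f[5] = -2·(-4) - 2·(-4) - 9 = 7

7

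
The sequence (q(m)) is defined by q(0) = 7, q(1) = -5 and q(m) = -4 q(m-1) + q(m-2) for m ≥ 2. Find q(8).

154231

q(2) = -4(-5) + 7 = 27
q(3) = -4(27) + (-5) = -113
q(4) = -4(-113) + 27 = 479
q(5) = -4(479) + (-113) = -2029
q(6) = -4(-2029) + 479 = 8595
q(7) = -4(8595) + (-2029) = -36409
q(8) = -4(-36409) + 8595 = 154231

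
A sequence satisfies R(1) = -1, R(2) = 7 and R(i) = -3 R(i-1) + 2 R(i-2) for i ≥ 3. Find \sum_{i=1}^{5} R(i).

R(3) = -3·7 + 2·(-1) = -23
R(4) = -3·(-23) + 2·7 = 83
R(5) = -3·83 + 2·(-23) = -295
Sum = (-1) + 7 + (-23) + 83 + (-295) = -229

-229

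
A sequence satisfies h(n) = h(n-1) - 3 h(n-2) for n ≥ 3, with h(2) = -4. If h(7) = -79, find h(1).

Let h(1) = x.
h(3) = -4 - 3x
h(4) = 8 - 3x
h(5) = 20 + 6x
h(6) = -4 + 15x
h(7) = -64 - 3x
So -64 - 3x = -79, giving x = 5.

5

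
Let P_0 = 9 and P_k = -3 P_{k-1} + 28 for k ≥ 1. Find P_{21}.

The fixed point is 28/(1 + 3) = 7, so P_k - 7 = -3(P_{k-1} - 7).
Hence P_k = 2·(-3)^k + 7.
P_{21} = 2·(-3)^{21} + 7 = 2·-10460353203 + 7 = -20920706399.

-20920706399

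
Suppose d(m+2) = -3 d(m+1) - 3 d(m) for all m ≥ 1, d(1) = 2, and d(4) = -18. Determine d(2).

Let d(2) = w.
d(3) = -6 - 3w
d(4) = 18 + 6w
So 18 + 6w = -18, giving w = -6.

-6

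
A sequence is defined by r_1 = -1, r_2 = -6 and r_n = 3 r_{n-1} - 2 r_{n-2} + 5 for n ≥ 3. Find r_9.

r_3 = 3*(-6) - 2*(-1) + 5 = -11
r_4 = 3*(-11) - 2*(-6) + 5 = -16
r_5 = 3*(-16) - 2*(-11) + 5 = -21
r_6 = 3*(-21) - 2*(-16) + 5 = -26
r_7 = 3*(-26) - 2*(-21) + 5 = -31
r_8 = 3*(-31) - 2*(-26) + 5 = -36
r_9 = 3*(-36) - 2*(-31) + 5 = -41

-41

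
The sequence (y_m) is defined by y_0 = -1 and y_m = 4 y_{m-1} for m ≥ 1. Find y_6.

y_1 = 4*(-1) = -4
y_2 = 4*(-4) = -16
y_3 = 4*(-16) = -64
y_4 = 4*(-64) = -256
y_5 = 4*(-256) = -1024
y_6 = 4*(-1024) = -4096

-4096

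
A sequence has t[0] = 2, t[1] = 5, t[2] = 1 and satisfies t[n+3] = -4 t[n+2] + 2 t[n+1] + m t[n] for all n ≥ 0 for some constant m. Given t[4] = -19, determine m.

t[3] = 6 + 2m
t[4] = -22 - 3m
So -22 - 3m = -19, giving m = -1.

-1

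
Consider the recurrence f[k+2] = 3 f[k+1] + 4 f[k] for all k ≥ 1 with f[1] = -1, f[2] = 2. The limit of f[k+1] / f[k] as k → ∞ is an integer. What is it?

4

The characteristic equation is r^2 - 3r - 4 = 0, which factors as (r - 4)(r + 1) = 0.
So the roots are 4 and -1. Since |4| > |-1| and the coefficient of 4^k is non-zero, the ratio tends to 4.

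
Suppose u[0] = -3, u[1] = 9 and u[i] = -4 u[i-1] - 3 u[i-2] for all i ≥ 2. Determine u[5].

729

u[2] = -4(9) - 3(-3) = -27
u[3] = -4(-27) - 3(9) = 81
u[4] = -4(81) - 3(-27) = -243
u[5] = -4(-243) - 3(81) = 729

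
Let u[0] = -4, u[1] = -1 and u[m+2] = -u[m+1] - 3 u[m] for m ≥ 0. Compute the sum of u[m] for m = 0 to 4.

u[2] = -(-1) - 3(-4) = 13
u[3] = -13 - 3(-1) = -10
u[4] = -(-10) - 3(13) = -29
Sum = (-4) + (-1) + 13 + (-10) + (-29) = -31

-31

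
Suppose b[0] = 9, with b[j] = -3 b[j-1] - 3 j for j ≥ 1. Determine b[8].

b[1] = -3(9) - 3 = -30
b[2] = -3(-30) - 6 = 84
b[3] = -3(84) - 9 = -261
b[4] = -3(-261) - 12 = 771
b[5] = -3(771) - 15 = -2328
b[6] = -3(-2328) - 18 = 6966
b[7] = -3(6966) - 21 = -20919
b[8] = -3(-20919) - 24 = 62733

62733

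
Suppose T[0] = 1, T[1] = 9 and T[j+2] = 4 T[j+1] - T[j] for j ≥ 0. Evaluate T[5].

T[2] = 4·9 - 1 = 35
T[3] = 4·35 - 9 = 131
T[4] = 4·131 - 35 = 489
T[5] = 4·489 - 131 = 1825

1825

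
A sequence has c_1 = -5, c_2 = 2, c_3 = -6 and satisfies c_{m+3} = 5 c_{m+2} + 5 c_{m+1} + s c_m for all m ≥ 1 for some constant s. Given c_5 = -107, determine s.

c_4 = -20 - 5s
c_5 = -130 - 23s
So -130 - 23s = -107, giving s = -1.

-1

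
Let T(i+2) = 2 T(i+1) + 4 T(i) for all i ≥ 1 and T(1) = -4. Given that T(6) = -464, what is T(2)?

Let T(2) = y.
T(3) = -16 + 2y
T(4) = -32 + 8y
T(5) = -128 + 24y
T(6) = -384 + 80y
So -384 + 80y = -464, giving y = -1.

-1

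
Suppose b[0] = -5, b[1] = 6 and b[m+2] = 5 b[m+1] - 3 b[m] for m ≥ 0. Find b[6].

b[2] = 5(6) - 3(-5) = 45
b[3] = 5(45) - 3(6) = 207
b[4] = 5(207) - 3(45) = 900
b[5] = 5(900) - 3(207) = 3879
b[6] = 5(3879) - 3(900) = 16695

16695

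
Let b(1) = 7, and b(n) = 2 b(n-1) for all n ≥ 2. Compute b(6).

224

b(2) = 2·7 = 14
b(3) = 2·14 = 28
b(4) = 2·28 = 56
b(5) = 2·56 = 112
b(6) = 2·112 = 224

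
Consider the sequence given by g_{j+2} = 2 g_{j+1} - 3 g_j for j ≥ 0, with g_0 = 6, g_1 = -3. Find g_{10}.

g_2 = 2*(-3) - 3*6 = -24
g_3 = 2*(-24) - 3*(-3) = -39
g_4 = 2*(-39) - 3*(-24) = -6
g_5 = 2*(-6) - 3*(-39) = 105
g_6 = 2*105 - 3*(-6) = 228
g_7 = 2*228 - 3*105 = 141
g_8 = 2*141 - 3*228 = -402
g_9 = 2*(-402) - 3*141 = -1227
g_{10} = 2*(-1227) - 3*(-402) = -1248

-1248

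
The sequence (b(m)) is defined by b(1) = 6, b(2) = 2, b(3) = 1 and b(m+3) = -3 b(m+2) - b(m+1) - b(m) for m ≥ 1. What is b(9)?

1698

b(4) = -3(1) - 2 - 6 = -11
b(5) = -3(-11) - 1 - 2 = 30
b(6) = -3(30) - (-11) - 1 = -80
b(7) = -3(-80) - 30 - (-11) = 221
b(8) = -3(221) - (-80) - 30 = -613
b(9) = -3(-613) - 221 - (-80) = 1698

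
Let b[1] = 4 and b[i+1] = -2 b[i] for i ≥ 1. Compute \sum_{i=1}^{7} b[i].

b[2] = -2(4) = -8
b[3] = -2(-8) = 16
b[4] = -2(16) = -32
b[5] = -2(-32) = 64
b[6] = -2(64) = -128
b[7] = -2(-128) = 256
Sum = 4 + (-8) + 16 + (-32) + 64 + (-128) + 256 = 172

172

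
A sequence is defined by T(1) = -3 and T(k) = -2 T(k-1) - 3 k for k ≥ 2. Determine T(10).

T(2) = -2(-3) - 6 = 0
T(3) = -2(0) - 9 = -9
T(4) = -2(-9) - 12 = 6
T(5) = -2(6) - 15 = -27
T(6) = -2(-27) - 18 = 36
T(7) = -2(36) - 21 = -93
T(8) = -2(-93) - 24 = 162
T(9) = -2(162) - 27 = -351
T(10) = -2(-351) - 30 = 672

672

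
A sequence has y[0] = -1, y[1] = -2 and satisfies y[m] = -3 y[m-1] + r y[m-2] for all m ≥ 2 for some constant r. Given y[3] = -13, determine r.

5

y[2] = 6 - r
y[3] = -18 + r
So -18 + r = -13, giving r = 5.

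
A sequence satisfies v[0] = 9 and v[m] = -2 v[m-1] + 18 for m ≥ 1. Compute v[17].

-393210

The fixed point is 18/(1 + 2) = 6, so v[m] - 6 = -2(v[m-1] - 6).
Hence v[m] = 3·(-2)^m + 6.
v[17] = 3·(-2)^{17} + 6 = 3·-131072 + 6 = -393210.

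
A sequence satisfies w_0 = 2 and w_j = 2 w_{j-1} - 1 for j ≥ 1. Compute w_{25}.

33554433

The fixed point is -1/(1 - 2) = 1, so w_j - 1 = 2(w_{j-1} - 1).
Hence w_j = 1·2^j + 1.
w_{25} = 1·2^{25} + 1 = 1·33554432 + 1 = 33554433.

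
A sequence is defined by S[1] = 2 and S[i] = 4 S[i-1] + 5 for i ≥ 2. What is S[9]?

S[2] = 4*2 + 5 = 13
S[3] = 4*13 + 5 = 57
S[4] = 4*57 + 5 = 233
S[5] = 4*233 + 5 = 937
S[6] = 4*937 + 5 = 3753
S[7] = 4*3753 + 5 = 15017
S[8] = 4*15017 + 5 = 60073
S[9] = 4*60073 + 5 = 240297

240297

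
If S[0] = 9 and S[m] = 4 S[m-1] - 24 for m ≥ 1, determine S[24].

281474976710664

The fixed point is -24/(1 - 4) = 8, so S[m] - 8 = 4(S[m-1] - 8).
Hence S[m] = 1·4^m + 8.
S[24] = 1·4^{24} + 8 = 1·281474976710656 + 8 = 281474976710664.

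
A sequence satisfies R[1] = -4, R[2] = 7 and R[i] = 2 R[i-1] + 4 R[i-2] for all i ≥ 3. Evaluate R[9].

R[3] = 2*7 + 4*(-4) = -2
R[4] = 2*(-2) + 4*7 = 24
R[5] = 2*24 + 4*(-2) = 40
R[6] = 2*40 + 4*24 = 176
R[7] = 2*176 + 4*40 = 512
R[8] = 2*512 + 4*176 = 1728
R[9] = 2*1728 + 4*512 = 5504

5504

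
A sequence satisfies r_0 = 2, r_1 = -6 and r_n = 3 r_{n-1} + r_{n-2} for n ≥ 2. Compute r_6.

-1942

r_2 = 3(-6) + 2 = -16
r_3 = 3(-16) + (-6) = -54
r_4 = 3(-54) + (-16) = -178
r_5 = 3(-178) + (-54) = -588
r_6 = 3(-588) + (-178) = -1942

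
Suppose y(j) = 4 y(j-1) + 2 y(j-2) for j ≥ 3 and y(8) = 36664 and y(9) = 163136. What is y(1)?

Rearranging, y(j-2) = (y(j) - 4 y(j-1)) / 2.
y(7) = (163136 - 4·36664) / 2 = 16480/2 = 8240
y(6) = (36664 - 4·8240) / 2 = 3704/2 = 1852
y(5) = (8240 - 4·1852) / 2 = 832/2 = 416
y(4) = (1852 - 4·416) / 2 = 188/2 = 94
y(3) = (416 - 4·94) / 2 = 40/2 = 20
y(2) = (94 - 4·20) / 2 = 14/2 = 7
y(1) = (20 - 4·7) / 2 = -8/2 = -4

-4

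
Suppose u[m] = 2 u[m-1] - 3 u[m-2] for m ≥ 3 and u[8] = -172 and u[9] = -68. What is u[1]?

Rearranging, u[m-2] = (u[m] - 2 u[m-1]) / -3.
u[7] = (-68 - 2·(-172)) / -3 = 276/-3 = -92
u[6] = (-172 - 2·(-92)) / -3 = 12/-3 = -4
u[5] = (-92 - 2·(-4)) / -3 = -84/-3 = 28
u[4] = (-4 - 2·28) / -3 = -60/-3 = 20
u[3] = (28 - 2·20) / -3 = -12/-3 = 4
u[2] = (20 - 2·4) / -3 = 12/-3 = -4
u[1] = (4 - 2·(-4)) / -3 = 12/-3 = -4

-4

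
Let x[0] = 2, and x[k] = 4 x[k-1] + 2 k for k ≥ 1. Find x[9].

757298

x[1] = 4·2 + 2 = 10
x[2] = 4·10 + 4 = 44
x[3] = 4·44 + 6 = 182
x[4] = 4·182 + 8 = 736
x[5] = 4·736 + 10 = 2954
x[6] = 4·2954 + 12 = 11828
x[7] = 4·11828 + 14 = 47326
x[8] = 4·47326 + 16 = 189320
x[9] = 4·189320 + 18 = 757298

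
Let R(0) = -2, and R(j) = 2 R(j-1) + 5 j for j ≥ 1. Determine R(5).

221

R(1) = 2·(-2) + 5 = 1
R(2) = 2·1 + 10 = 12
R(3) = 2·12 + 15 = 39
R(4) = 2·39 + 20 = 98
R(5) = 2·98 + 25 = 221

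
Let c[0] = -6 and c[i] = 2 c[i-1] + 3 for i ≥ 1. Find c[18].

The fixed point is 3/(1 - 2) = -3, so c[i] + 3 = 2(c[i-1] + 3).
Hence c[i] = -3·2^i - 3.
c[18] = -3·2^{18} - 3 = -3·262144 - 3 = -786435.

-786435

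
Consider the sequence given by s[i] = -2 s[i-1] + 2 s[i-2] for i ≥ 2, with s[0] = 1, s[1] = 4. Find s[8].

-2928

s[2] = -2·4 + 2·1 = -6
s[3] = -2·(-6) + 2·4 = 20
s[4] = -2·20 + 2·(-6) = -52
s[5] = -2·(-52) + 2·20 = 144
s[6] = -2·144 + 2·(-52) = -392
s[7] = -2·(-392) + 2·144 = 1072
s[8] = -2·1072 + 2·(-392) = -2928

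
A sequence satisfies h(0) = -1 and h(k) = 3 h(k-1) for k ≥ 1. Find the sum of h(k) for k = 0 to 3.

h(1) = 3·(-1) = -3
h(2) = 3·(-3) = -9
h(3) = 3·(-9) = -27
Sum = (-1) + (-3) + (-9) + (-27) = -40

-40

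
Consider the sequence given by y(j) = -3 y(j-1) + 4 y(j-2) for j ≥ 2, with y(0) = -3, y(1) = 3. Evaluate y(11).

y(2) = -3·3 + 4·(-3) = -21
y(3) = -3·(-21) + 4·3 = 75
y(4) = -3·75 + 4·(-21) = -309
y(5) = -3·(-309) + 4·75 = 1227
y(6) = -3·1227 + 4·(-309) = -4917
y(7) = -3·(-4917) + 4·1227 = 19659
y(8) = -3·19659 + 4·(-4917) = -78645
y(9) = -3·(-78645) + 4·19659 = 314571
y(10) = -3·314571 + 4·(-78645) = -1258293
y(11) = -3·(-1258293) + 4·314571 = 5033163

5033163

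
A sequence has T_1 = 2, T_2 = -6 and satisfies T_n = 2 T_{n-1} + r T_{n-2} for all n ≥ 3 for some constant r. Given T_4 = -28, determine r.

2

T_3 = -12 + 2r
T_4 = -24 - 2r
So -24 - 2r = -28, giving r = 2.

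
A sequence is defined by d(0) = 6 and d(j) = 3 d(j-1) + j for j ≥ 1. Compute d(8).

44282

d(1) = 3·6 + 1 = 19
d(2) = 3·19 + 2 = 59
d(3) = 3·59 + 3 = 180
d(4) = 3·180 + 4 = 544
d(5) = 3·544 + 5 = 1637
d(6) = 3·1637 + 6 = 4917
d(7) = 3·4917 + 7 = 14758
d(8) = 3·14758 + 8 = 44282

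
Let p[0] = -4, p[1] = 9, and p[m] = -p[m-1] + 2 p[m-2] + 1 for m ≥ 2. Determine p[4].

p[2] = -9 + 2·(-4) + 1 = -16
p[3] = -(-16) + 2·9 + 1 = 35
p[4] = -35 + 2·(-16) + 1 = -66

-66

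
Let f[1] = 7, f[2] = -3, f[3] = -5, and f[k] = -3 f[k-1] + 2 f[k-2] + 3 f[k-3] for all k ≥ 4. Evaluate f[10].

46023

f[4] = -3·(-5) + 2·(-3) + 3·7 = 30
f[5] = -3·30 + 2·(-5) + 3·(-3) = -109
f[6] = -3·(-109) + 2·30 + 3·(-5) = 372
f[7] = -3·372 + 2·(-109) + 3·30 = -1244
f[8] = -3·(-1244) + 2·372 + 3·(-109) = 4149
f[9] = -3·4149 + 2·(-1244) + 3·372 = -13819
f[10] = -3·(-13819) + 2·4149 + 3·(-1244) = 46023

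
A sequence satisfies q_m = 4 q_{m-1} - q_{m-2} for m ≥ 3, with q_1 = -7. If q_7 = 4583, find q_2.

4

Let q_2 = z.
q_3 = 7 + 4z
q_4 = 28 + 15z
q_5 = 105 + 56z
q_6 = 392 + 209z
q_7 = 1463 + 780z
So 1463 + 780z = 4583, giving z = 4.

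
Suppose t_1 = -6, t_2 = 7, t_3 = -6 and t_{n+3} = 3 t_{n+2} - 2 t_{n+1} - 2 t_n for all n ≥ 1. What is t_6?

t_4 = 3(-6) - 2(7) - 2(-6) = -20
t_5 = 3(-20) - 2(-6) - 2(7) = -62
t_6 = 3(-62) - 2(-20) - 2(-6) = -134

-134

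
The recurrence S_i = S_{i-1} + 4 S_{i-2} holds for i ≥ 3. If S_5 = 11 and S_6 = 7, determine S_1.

Rearranging, S_{i-2} = (S_i - S_{i-1}) / 4.
S_4 = (7 - 11) / 4 = -4/4 = -1
S_3 = (11 - (-1)) / 4 = 12/4 = 3
S_2 = (-1 - 3) / 4 = -4/4 = -1
S_1 = (3 - (-1)) / 4 = 4/4 = 1

1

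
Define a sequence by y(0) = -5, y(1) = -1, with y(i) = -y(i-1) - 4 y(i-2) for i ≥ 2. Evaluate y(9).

y(2) = -(-1) - 4·(-5) = 21
y(3) = -21 - 4·(-1) = -17
y(4) = -(-17) - 4·21 = -67
y(5) = -(-67) - 4·(-17) = 135
y(6) = -135 - 4·(-67) = 133
y(7) = -133 - 4·135 = -673
y(8) = -(-673) - 4·133 = 141
y(9) = -141 - 4·(-673) = 2551

2551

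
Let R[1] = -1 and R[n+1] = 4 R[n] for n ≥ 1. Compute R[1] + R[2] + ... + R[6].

-1365

R[2] = 4(-1) = -4
R[3] = 4(-4) = -16
R[4] = 4(-16) = -64
R[5] = 4(-64) = -256
R[6] = 4(-256) = -1024
Sum = (-1) + (-4) + (-16) + (-64) + (-256) + (-1024) = -1365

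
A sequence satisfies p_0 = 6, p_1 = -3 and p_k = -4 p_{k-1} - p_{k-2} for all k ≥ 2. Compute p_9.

-56451

p_2 = -4(-3) - 6 = 6
p_3 = -4(6) - (-3) = -21
p_4 = -4(-21) - 6 = 78
p_5 = -4(78) - (-21) = -291
p_6 = -4(-291) - 78 = 1086
p_7 = -4(1086) - (-291) = -4053
p_8 = -4(-4053) - 1086 = 15126
p_9 = -4(15126) - (-4053) = -56451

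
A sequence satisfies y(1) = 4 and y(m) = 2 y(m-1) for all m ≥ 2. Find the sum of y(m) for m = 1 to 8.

1020

y(2) = 2*4 = 8
y(3) = 2*8 = 16
y(4) = 2*16 = 32
y(5) = 2*32 = 64
y(6) = 2*64 = 128
y(7) = 2*128 = 256
y(8) = 2*256 = 512
Sum = 4 + 8 + 16 + 32 + 64 + 128 + 256 + 512 = 1020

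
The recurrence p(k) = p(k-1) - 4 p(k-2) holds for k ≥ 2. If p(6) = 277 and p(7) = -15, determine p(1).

Rearranging, p(k-2) = (p(k) - p(k-1)) / -4.
p(5) = (-15 - 277) / -4 = -292/-4 = 73
p(4) = (277 - 73) / -4 = 204/-4 = -51
p(3) = (73 - (-51)) / -4 = 124/-4 = -31
p(2) = (-51 - (-31)) / -4 = -20/-4 = 5
p(1) = (-31 - 5) / -4 = -36/-4 = 9

9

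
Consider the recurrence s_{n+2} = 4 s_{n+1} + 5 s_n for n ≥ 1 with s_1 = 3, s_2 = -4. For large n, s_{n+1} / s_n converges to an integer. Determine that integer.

The characteristic equation is r^2 - 4r - 5 = 0, which factors as (r - 5)(r + 1) = 0.
So the roots are 5 and -1. Since |5| > |-1| and the coefficient of 5^n is non-zero, the ratio tends to 5.

5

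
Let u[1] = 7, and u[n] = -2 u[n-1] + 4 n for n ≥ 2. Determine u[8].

u[2] = -2(7) + 8 = -6
u[3] = -2(-6) + 12 = 24
u[4] = -2(24) + 16 = -32
u[5] = -2(-32) + 20 = 84
u[6] = -2(84) + 24 = -144
u[7] = -2(-144) + 28 = 316
u[8] = -2(316) + 32 = -600

-600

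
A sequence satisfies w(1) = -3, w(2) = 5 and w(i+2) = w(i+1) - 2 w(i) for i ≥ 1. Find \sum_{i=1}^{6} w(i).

w(3) = 5 - 2·(-3) = 11
w(4) = 11 - 2·5 = 1
w(5) = 1 - 2·11 = -21
w(6) = (-21) - 2·1 = -23
Sum = (-3) + 5 + 11 + 1 + (-21) + (-23) = -30

-30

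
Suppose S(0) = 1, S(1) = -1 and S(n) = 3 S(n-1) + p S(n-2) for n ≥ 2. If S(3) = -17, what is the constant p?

-4

S(2) = -3 + p
S(3) = -9 + 2p
So -9 + 2p = -17, giving p = -4.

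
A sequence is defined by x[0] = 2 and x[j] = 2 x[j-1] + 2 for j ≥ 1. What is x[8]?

1022

x[1] = 2(2) + 2 = 6
x[2] = 2(6) + 2 = 14
x[3] = 2(14) + 2 = 30
x[4] = 2(30) + 2 = 62
x[5] = 2(62) + 2 = 126
x[6] = 2(126) + 2 = 254
x[7] = 2(254) + 2 = 510
x[8] = 2(510) + 2 = 1022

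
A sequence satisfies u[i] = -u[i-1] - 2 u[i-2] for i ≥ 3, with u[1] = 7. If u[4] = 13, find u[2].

Let u[2] = w.
u[3] = -14 - w
u[4] = 14 - w
So 14 - w = 13, giving w = 1.

1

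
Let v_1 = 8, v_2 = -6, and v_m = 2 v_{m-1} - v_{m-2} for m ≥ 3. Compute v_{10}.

-118

v_3 = 2·(-6) - 8 = -20
v_4 = 2·(-20) - (-6) = -34
v_5 = 2·(-34) - (-20) = -48
v_6 = 2·(-48) - (-34) = -62
v_7 = 2·(-62) - (-48) = -76
v_8 = 2·(-76) - (-62) = -90
v_9 = 2·(-90) - (-76) = -104
v_{10} = 2·(-104) - (-90) = -118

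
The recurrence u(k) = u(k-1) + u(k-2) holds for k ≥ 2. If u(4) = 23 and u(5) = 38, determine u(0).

Rearranging, u(k-2) = u(k) - u(k-1).
u(3) = 38 - 23 = 15
u(2) = 23 - 15 = 8
u(1) = 15 - 8 = 7
u(0) = 8 - 7 = 1

1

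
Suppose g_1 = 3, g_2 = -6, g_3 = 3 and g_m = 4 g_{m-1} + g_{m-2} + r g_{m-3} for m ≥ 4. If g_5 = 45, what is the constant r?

g_4 = 6 + 3r
g_5 = 27 + 6r
So 27 + 6r = 45, giving r = 3.

3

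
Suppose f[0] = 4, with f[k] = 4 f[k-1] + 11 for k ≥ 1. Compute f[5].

7847

f[1] = 4·4 + 11 = 27
f[2] = 4·27 + 11 = 119
f[3] = 4·119 + 11 = 487
f[4] = 4·487 + 11 = 1959
f[5] = 4·1959 + 11 = 7847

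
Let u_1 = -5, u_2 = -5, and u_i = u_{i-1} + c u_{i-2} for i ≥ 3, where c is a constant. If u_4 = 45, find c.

-5

u_3 = -5 - 5c
u_4 = -5 - 10c
So -5 - 10c = 45, giving c = -5.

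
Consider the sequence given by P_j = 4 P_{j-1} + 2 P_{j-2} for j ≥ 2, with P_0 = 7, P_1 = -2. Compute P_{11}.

3167040

P_2 = 4(-2) + 2(7) = 6
P_3 = 4(6) + 2(-2) = 20
P_4 = 4(20) + 2(6) = 92
P_5 = 4(92) + 2(20) = 408
P_6 = 4(408) + 2(92) = 1816
P_7 = 4(1816) + 2(408) = 8080
P_8 = 4(8080) + 2(1816) = 35952
P_9 = 4(35952) + 2(8080) = 159968
P_{10} = 4(159968) + 2(35952) = 711776
P_{11} = 4(711776) + 2(159968) = 3167040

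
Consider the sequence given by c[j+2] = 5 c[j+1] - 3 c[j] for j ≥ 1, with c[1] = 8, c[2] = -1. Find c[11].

-3968219

c[3] = 5(-1) - 3(8) = -29
c[4] = 5(-29) - 3(-1) = -142
c[5] = 5(-142) - 3(-29) = -623
c[6] = 5(-623) - 3(-142) = -2689
c[7] = 5(-2689) - 3(-623) = -11576
c[8] = 5(-11576) - 3(-2689) = -49813
c[9] = 5(-49813) - 3(-11576) = -214337
c[10] = 5(-214337) - 3(-49813) = -922246
c[11] = 5(-922246) - 3(-214337) = -3968219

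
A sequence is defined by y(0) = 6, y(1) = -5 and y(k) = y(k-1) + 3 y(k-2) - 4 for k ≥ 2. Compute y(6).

14

y(2) = (-5) + 3·6 - 4 = 9
y(3) = 9 + 3·(-5) - 4 = -10
y(4) = (-10) + 3·9 - 4 = 13
y(5) = 13 + 3·(-10) - 4 = -21
y(6) = (-21) + 3·13 - 4 = 14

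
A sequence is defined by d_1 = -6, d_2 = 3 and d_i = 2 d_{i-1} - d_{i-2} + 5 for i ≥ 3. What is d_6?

d_3 = 2·3 - (-6) + 5 = 17
d_4 = 2·17 - 3 + 5 = 36
d_5 = 2·36 - 17 + 5 = 60
d_6 = 2·60 - 36 + 5 = 89

89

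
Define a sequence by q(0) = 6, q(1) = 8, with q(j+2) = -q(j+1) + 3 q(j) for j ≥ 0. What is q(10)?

-128

q(2) = -8 + 3(6) = 10
q(3) = -10 + 3(8) = 14
q(4) = -14 + 3(10) = 16
q(5) = -16 + 3(14) = 26
q(6) = -26 + 3(16) = 22
q(7) = -22 + 3(26) = 56
q(8) = -56 + 3(22) = 10
q(9) = -10 + 3(56) = 158
q(10) = -158 + 3(10) = -128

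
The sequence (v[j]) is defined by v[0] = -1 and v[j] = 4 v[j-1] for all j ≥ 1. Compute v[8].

v[1] = 4·(-1) = -4
v[2] = 4·(-4) = -16
v[3] = 4·(-16) = -64
v[4] = 4·(-64) = -256
v[5] = 4·(-256) = -1024
v[6] = 4·(-1024) = -4096
v[7] = 4·(-4096) = -16384
v[8] = 4·(-16384) = -65536

-65536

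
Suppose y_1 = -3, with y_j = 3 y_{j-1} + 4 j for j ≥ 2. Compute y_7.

y_2 = 3·(-3) + 8 = -1
y_3 = 3·(-1) + 12 = 9
y_4 = 3·9 + 16 = 43
y_5 = 3·43 + 20 = 149
y_6 = 3·149 + 24 = 471
y_7 = 3·471 + 28 = 1441

1441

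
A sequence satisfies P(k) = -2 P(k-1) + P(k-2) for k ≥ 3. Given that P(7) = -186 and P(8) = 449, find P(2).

1

Rearranging, P(k-2) = P(k) + 2 P(k-1).
P(6) = 449 + 2(-186) = 77
P(5) = -186 + 2(77) = -32
P(4) = 77 + 2(-32) = 13
P(3) = -32 + 2(13) = -6
P(2) = 13 + 2(-6) = 1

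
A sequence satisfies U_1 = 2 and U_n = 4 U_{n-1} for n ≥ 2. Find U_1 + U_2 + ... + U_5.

U_2 = 4*2 = 8
U_3 = 4*8 = 32
U_4 = 4*32 = 128
U_5 = 4*128 = 512
Sum = 2 + 8 + 32 + 128 + 512 = 682

682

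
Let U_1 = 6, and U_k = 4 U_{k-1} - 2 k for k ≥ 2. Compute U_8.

U_2 = 4*6 - 4 = 20
U_3 = 4*20 - 6 = 74
U_4 = 4*74 - 8 = 288
U_5 = 4*288 - 10 = 1142
U_6 = 4*1142 - 12 = 4556
U_7 = 4*4556 - 14 = 18210
U_8 = 4*18210 - 16 = 72824

72824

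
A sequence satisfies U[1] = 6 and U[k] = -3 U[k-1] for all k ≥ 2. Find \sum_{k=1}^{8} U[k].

-9840

U[2] = -3·6 = -18
U[3] = -3·(-18) = 54
U[4] = -3·54 = -162
U[5] = -3·(-162) = 486
U[6] = -3·486 = -1458
U[7] = -3·(-1458) = 4374
U[8] = -3·4374 = -13122
Sum = 6 + (-18) + 54 + (-162) + 486 + (-1458) + 4374 + (-13122) = -9840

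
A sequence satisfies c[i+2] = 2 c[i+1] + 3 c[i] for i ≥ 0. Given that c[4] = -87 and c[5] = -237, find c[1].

3

Rearranging, c[i-2] = (c[i] - 2 c[i-1]) / 3.
c[3] = (-237 - 2·(-87)) / 3 = -63/3 = -21
c[2] = (-87 - 2·(-21)) / 3 = -45/3 = -15
c[1] = (-21 - 2·(-15)) / 3 = 9/3 = 3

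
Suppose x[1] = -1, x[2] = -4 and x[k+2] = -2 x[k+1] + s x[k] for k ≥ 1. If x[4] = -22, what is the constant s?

3

x[3] = 8 - s
x[4] = -16 - 2s
So -16 - 2s = -22, giving s = 3.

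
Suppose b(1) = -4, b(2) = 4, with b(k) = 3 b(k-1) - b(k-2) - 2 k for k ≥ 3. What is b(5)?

b(3) = 3(4) - (-4) - 6 = 10
b(4) = 3(10) - 4 - 8 = 18
b(5) = 3(18) - 10 - 10 = 34

34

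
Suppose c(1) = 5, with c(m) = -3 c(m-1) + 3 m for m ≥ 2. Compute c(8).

c(2) = -3*5 + 6 = -9
c(3) = -3*(-9) + 9 = 36
c(4) = -3*36 + 12 = -96
c(5) = -3*(-96) + 15 = 303
c(6) = -3*303 + 18 = -891
c(7) = -3*(-891) + 21 = 2694
c(8) = -3*2694 + 24 = -8058

-8058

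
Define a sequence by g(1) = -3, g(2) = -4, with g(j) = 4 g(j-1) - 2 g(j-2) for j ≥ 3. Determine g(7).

g(3) = 4·(-4) - 2·(-3) = -10
g(4) = 4·(-10) - 2·(-4) = -32
g(5) = 4·(-32) - 2·(-10) = -108
g(6) = 4·(-108) - 2·(-32) = -368
g(7) = 4·(-368) - 2·(-108) = -1256

-1256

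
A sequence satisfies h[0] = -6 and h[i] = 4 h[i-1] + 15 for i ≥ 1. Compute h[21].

The fixed point is 15/(1 - 4) = -5, so h[i] + 5 = 4(h[i-1] + 5).
Hence h[i] = -1·4^i - 5.
h[21] = -1·4^{21} - 5 = -1·4398046511104 - 5 = -4398046511109.

-4398046511109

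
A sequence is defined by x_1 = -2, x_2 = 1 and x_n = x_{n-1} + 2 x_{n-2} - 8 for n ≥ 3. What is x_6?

-89

x_3 = 1 + 2·(-2) - 8 = -11
x_4 = (-11) + 2·1 - 8 = -17
x_5 = (-17) + 2·(-11) - 8 = -47
x_6 = (-47) + 2·(-17) - 8 = -89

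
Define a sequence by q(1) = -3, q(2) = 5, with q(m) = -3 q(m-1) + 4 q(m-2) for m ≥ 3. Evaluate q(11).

q(3) = -3(5) + 4(-3) = -27
q(4) = -3(-27) + 4(5) = 101
q(5) = -3(101) + 4(-27) = -411
q(6) = -3(-411) + 4(101) = 1637
q(7) = -3(1637) + 4(-411) = -6555
q(8) = -3(-6555) + 4(1637) = 26213
q(9) = -3(26213) + 4(-6555) = -104859
q(10) = -3(-104859) + 4(26213) = 419429
q(11) = -3(419429) + 4(-104859) = -1677723

-1677723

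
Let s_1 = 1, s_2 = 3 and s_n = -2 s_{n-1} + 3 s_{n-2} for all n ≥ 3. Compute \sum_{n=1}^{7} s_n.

s_3 = -2·3 + 3·1 = -3
s_4 = -2·(-3) + 3·3 = 15
s_5 = -2·15 + 3·(-3) = -39
s_6 = -2·(-39) + 3·15 = 123
s_7 = -2·123 + 3·(-39) = -363
Sum = 1 + 3 + (-3) + 15 + (-39) + 123 + (-363) = -263

-263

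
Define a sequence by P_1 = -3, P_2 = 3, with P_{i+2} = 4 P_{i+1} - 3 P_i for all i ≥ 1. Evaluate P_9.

19677

P_3 = 4·3 - 3·(-3) = 21
P_4 = 4·21 - 3·3 = 75
P_5 = 4·75 - 3·21 = 237
P_6 = 4·237 - 3·75 = 723
P_7 = 4·723 - 3·237 = 2181
P_8 = 4·2181 - 3·723 = 6555
P_9 = 4·6555 - 3·2181 = 19677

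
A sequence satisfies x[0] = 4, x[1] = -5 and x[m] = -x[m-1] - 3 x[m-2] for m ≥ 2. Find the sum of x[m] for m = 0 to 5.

-52

x[2] = -(-5) - 3*4 = -7
x[3] = -(-7) - 3*(-5) = 22
x[4] = -22 - 3*(-7) = -1
x[5] = -(-1) - 3*22 = -65
Sum = 4 + (-5) + (-7) + 22 + (-1) + (-65) = -52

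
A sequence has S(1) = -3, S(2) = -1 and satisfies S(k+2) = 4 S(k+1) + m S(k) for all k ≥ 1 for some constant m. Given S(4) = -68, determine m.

4

S(3) = -4 - 3m
S(4) = -16 - 13m
So -16 - 13m = -68, giving m = 4.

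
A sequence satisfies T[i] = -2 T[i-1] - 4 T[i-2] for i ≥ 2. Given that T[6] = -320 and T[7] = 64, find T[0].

Rearranging, T[i-2] = (T[i] + 2 T[i-1]) / -4.
T[5] = (64 + 2(-320)) / -4 = -576/-4 = 144
T[4] = (-320 + 2(144)) / -4 = -32/-4 = 8
T[3] = (144 + 2(8)) / -4 = 160/-4 = -40
T[2] = (8 + 2(-40)) / -4 = -72/-4 = 18
T[1] = (-40 + 2(18)) / -4 = -4/-4 = 1
T[0] = (18 + 2(1)) / -4 = 20/-4 = -5

-5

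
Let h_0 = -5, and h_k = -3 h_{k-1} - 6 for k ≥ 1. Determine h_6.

h_1 = -3(-5) - 6 = 9
h_2 = -3(9) - 6 = -33
h_3 = -3(-33) - 6 = 93
h_4 = -3(93) - 6 = -285
h_5 = -3(-285) - 6 = 849
h_6 = -3(849) - 6 = -2553

-2553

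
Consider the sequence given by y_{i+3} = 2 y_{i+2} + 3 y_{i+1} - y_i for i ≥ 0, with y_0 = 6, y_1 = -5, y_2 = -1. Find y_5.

-156

y_3 = 2*(-1) + 3*(-5) - 6 = -23
y_4 = 2*(-23) + 3*(-1) - (-5) = -44
y_5 = 2*(-44) + 3*(-23) - (-1) = -156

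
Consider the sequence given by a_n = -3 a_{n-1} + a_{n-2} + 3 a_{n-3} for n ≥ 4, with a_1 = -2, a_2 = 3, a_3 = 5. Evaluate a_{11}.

51665

a_4 = -3·5 + 3 + 3·(-2) = -18
a_5 = -3·(-18) + 5 + 3·3 = 68
a_6 = -3·68 + (-18) + 3·5 = -207
a_7 = -3·(-207) + 68 + 3·(-18) = 635
a_8 = -3·635 + (-207) + 3·68 = -1908
a_9 = -3·(-1908) + 635 + 3·(-207) = 5738
a_{10} = -3·5738 + (-1908) + 3·635 = -17217
a_{11} = -3·(-17217) + 5738 + 3·(-1908) = 51665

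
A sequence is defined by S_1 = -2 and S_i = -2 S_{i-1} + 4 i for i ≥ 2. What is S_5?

S_2 = -2·(-2) + 8 = 12
S_3 = -2·12 + 12 = -12
S_4 = -2·(-12) + 16 = 40
S_5 = -2·40 + 20 = -60

-60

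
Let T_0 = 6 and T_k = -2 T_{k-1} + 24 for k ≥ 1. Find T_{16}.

The fixed point is 24/(1 + 2) = 8, so T_k - 8 = -2(T_{k-1} - 8).
Hence T_k = -2·(-2)^k + 8.
T_{16} = -2·(-2)^{16} + 8 = -2·65536 + 8 = -131064.

-131064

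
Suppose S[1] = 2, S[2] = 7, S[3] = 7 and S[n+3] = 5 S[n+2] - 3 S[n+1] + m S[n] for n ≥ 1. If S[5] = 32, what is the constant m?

-1

S[4] = 14 + 2m
S[5] = 49 + 17m
So 49 + 17m = 32, giving m = -1.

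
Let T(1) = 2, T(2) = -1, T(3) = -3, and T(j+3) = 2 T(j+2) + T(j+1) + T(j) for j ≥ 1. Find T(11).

-3833

T(4) = 2·(-3) + (-1) + 2 = -5
T(5) = 2·(-5) + (-3) + (-1) = -14
T(6) = 2·(-14) + (-5) + (-3) = -36
T(7) = 2·(-36) + (-14) + (-5) = -91
T(8) = 2·(-91) + (-36) + (-14) = -232
T(9) = 2·(-232) + (-91) + (-36) = -591
T(10) = 2·(-591) + (-232) + (-91) = -1505
T(11) = 2·(-1505) + (-591) + (-232) = -3833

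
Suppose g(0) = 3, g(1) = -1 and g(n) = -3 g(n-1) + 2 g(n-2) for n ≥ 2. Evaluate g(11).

g(2) = -3·(-1) + 2·3 = 9
g(3) = -3·9 + 2·(-1) = -29
g(4) = -3·(-29) + 2·9 = 105
g(5) = -3·105 + 2·(-29) = -373
g(6) = -3·(-373) + 2·105 = 1329
g(7) = -3·1329 + 2·(-373) = -4733
g(8) = -3·(-4733) + 2·1329 = 16857
g(9) = -3·16857 + 2·(-4733) = -60037
g(10) = -3·(-60037) + 2·16857 = 213825
g(11) = -3·213825 + 2·(-60037) = -761549

-761549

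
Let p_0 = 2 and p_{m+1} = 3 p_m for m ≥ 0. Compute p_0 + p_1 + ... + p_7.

6560

p_1 = 3*2 = 6
p_2 = 3*6 = 18
p_3 = 3*18 = 54
p_4 = 3*54 = 162
p_5 = 3*162 = 486
p_6 = 3*486 = 1458
p_7 = 3*1458 = 4374
Sum = 2 + 6 + 18 + 54 + 162 + 486 + 1458 + 4374 = 6560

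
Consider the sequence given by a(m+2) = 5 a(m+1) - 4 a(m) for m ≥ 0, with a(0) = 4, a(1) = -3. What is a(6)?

a(2) = 5·(-3) - 4·4 = -31
a(3) = 5·(-31) - 4·(-3) = -143
a(4) = 5·(-143) - 4·(-31) = -591
a(5) = 5·(-591) - 4·(-143) = -2383
a(6) = 5·(-2383) - 4·(-591) = -9551

-9551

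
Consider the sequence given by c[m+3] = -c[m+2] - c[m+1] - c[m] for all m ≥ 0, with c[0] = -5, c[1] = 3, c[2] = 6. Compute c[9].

c[3] = -6 - 3 - (-5) = -4
c[4] = -(-4) - 6 - 3 = -5
c[5] = -(-5) - (-4) - 6 = 3
c[6] = -3 - (-5) - (-4) = 6
c[7] = -6 - 3 - (-5) = -4
c[8] = -(-4) - 6 - 3 = -5
c[9] = -(-5) - (-4) - 6 = 3

3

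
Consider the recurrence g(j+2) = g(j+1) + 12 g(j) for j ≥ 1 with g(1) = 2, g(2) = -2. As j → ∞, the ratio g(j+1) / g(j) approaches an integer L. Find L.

4

The characteristic equation is r^2 - r - 12 = 0, which factors as (r - 4)(r + 3) = 0.
So the roots are 4 and -3. Since |4| > |-3| and the coefficient of 4^j is non-zero, the ratio tends to 4.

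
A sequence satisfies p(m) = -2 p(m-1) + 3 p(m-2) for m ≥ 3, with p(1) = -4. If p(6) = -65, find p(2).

-5

Let p(2) = y.
p(3) = -12 - 2y
p(4) = 24 + 7y
p(5) = -84 - 20y
p(6) = 240 + 61y
So 240 + 61y = -65, giving y = -5.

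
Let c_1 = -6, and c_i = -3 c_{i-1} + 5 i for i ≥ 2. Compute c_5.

-656

c_2 = -3*(-6) + 10 = 28
c_3 = -3*28 + 15 = -69
c_4 = -3*(-69) + 20 = 227
c_5 = -3*227 + 25 = -656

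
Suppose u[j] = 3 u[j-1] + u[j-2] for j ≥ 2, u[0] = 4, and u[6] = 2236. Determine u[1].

Let u[1] = z.
u[2] = 4 + 3z
u[3] = 12 + 10z
u[4] = 40 + 33z
u[5] = 132 + 109z
u[6] = 436 + 360z
So 436 + 360z = 2236, giving z = 5.

5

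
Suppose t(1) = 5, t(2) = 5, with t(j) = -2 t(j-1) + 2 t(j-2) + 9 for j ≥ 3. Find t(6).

t(3) = -2(5) + 2(5) + 9 = 9
t(4) = -2(9) + 2(5) + 9 = 1
t(5) = -2(1) + 2(9) + 9 = 25
t(6) = -2(25) + 2(1) + 9 = -39

-39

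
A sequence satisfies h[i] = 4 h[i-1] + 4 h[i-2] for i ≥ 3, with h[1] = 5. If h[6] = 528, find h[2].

-3

Let h[2] = x.
h[3] = 20 + 4x
h[4] = 80 + 20x
h[5] = 400 + 96x
h[6] = 1920 + 464x
So 1920 + 464x = 528, giving x = -3.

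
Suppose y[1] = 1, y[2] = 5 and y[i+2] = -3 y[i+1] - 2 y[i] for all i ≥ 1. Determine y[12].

y[3] = -3*5 - 2*1 = -17
y[4] = -3*(-17) - 2*5 = 41
y[5] = -3*41 - 2*(-17) = -89
y[6] = -3*(-89) - 2*41 = 185
y[7] = -3*185 - 2*(-89) = -377
y[8] = -3*(-377) - 2*185 = 761
y[9] = -3*761 - 2*(-377) = -1529
y[10] = -3*(-1529) - 2*761 = 3065
y[11] = -3*3065 - 2*(-1529) = -6137
y[12] = -3*(-6137) - 2*3065 = 12281

12281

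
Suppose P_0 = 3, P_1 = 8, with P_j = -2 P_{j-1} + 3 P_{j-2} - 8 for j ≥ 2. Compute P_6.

P_2 = -2*8 + 3*3 - 8 = -15
P_3 = -2*(-15) + 3*8 - 8 = 46
P_4 = -2*46 + 3*(-15) - 8 = -145
P_5 = -2*(-145) + 3*46 - 8 = 420
P_6 = -2*420 + 3*(-145) - 8 = -1283

-1283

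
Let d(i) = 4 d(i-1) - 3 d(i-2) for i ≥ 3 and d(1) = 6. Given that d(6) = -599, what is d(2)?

1

Let d(2) = v.
d(3) = -18 + 4v
d(4) = -72 + 13v
d(5) = -234 + 40v
d(6) = -720 + 121v
So -720 + 121v = -599, giving v = 1.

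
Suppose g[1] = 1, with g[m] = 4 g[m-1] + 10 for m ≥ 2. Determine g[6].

g[2] = 4(1) + 10 = 14
g[3] = 4(14) + 10 = 66
g[4] = 4(66) + 10 = 274
g[5] = 4(274) + 10 = 1106
g[6] = 4(1106) + 10 = 4434

4434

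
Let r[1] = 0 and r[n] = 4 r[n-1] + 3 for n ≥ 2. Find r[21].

1099511627775

The fixed point is 3/(1 - 4) = -1, so r[n] + 1 = 4(r[n-1] + 1).
Hence r[n] = 1·4^{n-1} - 1.
r[21] = 1·4^{20} - 1 = 1·1099511627776 - 1 = 1099511627775.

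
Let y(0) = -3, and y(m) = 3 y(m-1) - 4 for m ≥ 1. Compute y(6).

-3643

y(1) = 3*(-3) - 4 = -13
y(2) = 3*(-13) - 4 = -43
y(3) = 3*(-43) - 4 = -133
y(4) = 3*(-133) - 4 = -403
y(5) = 3*(-403) - 4 = -1213
y(6) = 3*(-1213) - 4 = -3643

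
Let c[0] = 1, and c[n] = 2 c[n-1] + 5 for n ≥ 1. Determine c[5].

187

c[1] = 2·1 + 5 = 7
c[2] = 2·7 + 5 = 19
c[3] = 2·19 + 5 = 43
c[4] = 2·43 + 5 = 91
c[5] = 2·91 + 5 = 187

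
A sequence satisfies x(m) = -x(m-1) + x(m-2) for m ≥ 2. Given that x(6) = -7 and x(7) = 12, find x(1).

4

Rearranging, x(m-2) = x(m) + x(m-1).
x(5) = 12 + (-7) = 5
x(4) = -7 + 5 = -2
x(3) = 5 + (-2) = 3
x(2) = -2 + 3 = 1
x(1) = 3 + 1 = 4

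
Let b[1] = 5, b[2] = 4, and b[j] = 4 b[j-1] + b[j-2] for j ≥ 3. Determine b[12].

9129256

b[3] = 4(4) + 5 = 21
b[4] = 4(21) + 4 = 88
b[5] = 4(88) + 21 = 373
b[6] = 4(373) + 88 = 1580
b[7] = 4(1580) + 373 = 6693
b[8] = 4(6693) + 1580 = 28352
b[9] = 4(28352) + 6693 = 120101
b[10] = 4(120101) + 28352 = 508756
b[11] = 4(508756) + 120101 = 2155125
b[12] = 4(2155125) + 508756 = 9129256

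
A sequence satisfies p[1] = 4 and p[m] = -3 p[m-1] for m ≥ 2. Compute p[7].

2916

p[2] = -3·4 = -12
p[3] = -3·(-12) = 36
p[4] = -3·36 = -108
p[5] = -3·(-108) = 324
p[6] = -3·324 = -972
p[7] = -3·(-972) = 2916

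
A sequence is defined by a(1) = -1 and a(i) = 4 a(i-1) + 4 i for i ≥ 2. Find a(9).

a(2) = 4*(-1) + 8 = 4
a(3) = 4*4 + 12 = 28
a(4) = 4*28 + 16 = 128
a(5) = 4*128 + 20 = 532
a(6) = 4*532 + 24 = 2152
a(7) = 4*2152 + 28 = 8636
a(8) = 4*8636 + 32 = 34576
a(9) = 4*34576 + 36 = 138340

138340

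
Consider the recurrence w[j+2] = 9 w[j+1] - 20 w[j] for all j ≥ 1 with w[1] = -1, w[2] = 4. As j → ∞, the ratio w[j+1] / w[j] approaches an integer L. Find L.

The characteristic equation is r^2 - 9r + 20 = 0, which factors as (r - 5)(r - 4) = 0.
So the roots are 5 and 4. Since |5| > |4| and the coefficient of 5^j is non-zero, the ratio tends to 5.

5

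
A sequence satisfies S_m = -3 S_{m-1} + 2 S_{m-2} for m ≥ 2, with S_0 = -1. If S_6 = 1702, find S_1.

-4

Let S_1 = z.
S_2 = -2 - 3z
S_3 = 6 + 11z
S_4 = -22 - 39z
S_5 = 78 + 139z
S_6 = -278 - 495z
So -278 - 495z = 1702, giving z = -4.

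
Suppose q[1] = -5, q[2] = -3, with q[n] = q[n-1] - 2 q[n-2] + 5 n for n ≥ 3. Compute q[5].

q[3] = (-3) - 2(-5) + 15 = 22
q[4] = 22 - 2(-3) + 20 = 48
q[5] = 48 - 2(22) + 25 = 29

29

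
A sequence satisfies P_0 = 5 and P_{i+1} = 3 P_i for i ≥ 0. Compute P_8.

P_1 = 3·5 = 15
P_2 = 3·15 = 45
P_3 = 3·45 = 135
P_4 = 3·135 = 405
P_5 = 3·405 = 1215
P_6 = 3·1215 = 3645
P_7 = 3·3645 = 10935
P_8 = 3·10935 = 32805

32805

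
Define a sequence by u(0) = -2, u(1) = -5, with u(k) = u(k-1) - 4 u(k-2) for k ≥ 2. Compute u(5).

u(2) = (-5) - 4*(-2) = 3
u(3) = 3 - 4*(-5) = 23
u(4) = 23 - 4*3 = 11
u(5) = 11 - 4*23 = -81

-81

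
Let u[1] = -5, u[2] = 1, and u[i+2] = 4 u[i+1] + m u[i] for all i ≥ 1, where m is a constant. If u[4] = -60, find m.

4

u[3] = 4 - 5m
u[4] = 16 - 19m
So 16 - 19m = -60, giving m = 4.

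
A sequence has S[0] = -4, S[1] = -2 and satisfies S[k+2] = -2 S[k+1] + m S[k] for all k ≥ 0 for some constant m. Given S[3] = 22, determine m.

S[2] = 4 - 4m
S[3] = -8 + 6m
So -8 + 6m = 22, giving m = 5.

5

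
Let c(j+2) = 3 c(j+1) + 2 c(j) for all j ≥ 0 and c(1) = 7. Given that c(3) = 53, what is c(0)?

-4

Let c(0) = v.
c(2) = 21 + 2v
c(3) = 77 + 6v
So 77 + 6v = 53, giving v = -4.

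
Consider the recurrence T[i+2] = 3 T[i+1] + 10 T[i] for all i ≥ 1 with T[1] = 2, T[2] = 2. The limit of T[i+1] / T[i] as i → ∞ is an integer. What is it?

The characteristic equation is r^2 - 3r - 10 = 0, which factors as (r - 5)(r + 2) = 0.
So the roots are 5 and -2. Since |5| > |-2| and the coefficient of 5^i is non-zero, the ratio tends to 5.

5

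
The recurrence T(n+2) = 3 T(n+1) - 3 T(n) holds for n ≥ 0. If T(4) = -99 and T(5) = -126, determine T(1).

Rearranging, T(n-2) = (T(n) - 3 T(n-1)) / -3.
T(3) = (-126 - 3*(-99)) / -3 = 171/-3 = -57
T(2) = (-99 - 3*(-57)) / -3 = 72/-3 = -24
T(1) = (-57 - 3*(-24)) / -3 = 15/-3 = -5

-5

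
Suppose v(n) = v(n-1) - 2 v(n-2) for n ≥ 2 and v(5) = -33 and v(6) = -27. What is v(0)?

Rearranging, v(n-2) = (v(n) - v(n-1)) / -2.
v(4) = (-27 - (-33)) / -2 = 6/-2 = -3
v(3) = (-33 - (-3)) / -2 = -30/-2 = 15
v(2) = (-3 - 15) / -2 = -18/-2 = 9
v(1) = (15 - 9) / -2 = 6/-2 = -3
v(0) = (9 - (-3)) / -2 = 12/-2 = -6

-6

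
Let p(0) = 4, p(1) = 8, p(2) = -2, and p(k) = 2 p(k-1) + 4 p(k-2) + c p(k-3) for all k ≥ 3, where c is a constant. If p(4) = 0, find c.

-3

p(3) = 28 + 4c
p(4) = 48 + 16c
So 48 + 16c = 0, giving c = -3.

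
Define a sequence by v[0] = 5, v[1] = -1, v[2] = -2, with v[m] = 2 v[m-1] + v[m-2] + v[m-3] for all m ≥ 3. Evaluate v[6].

-19

v[3] = 2(-2) + (-1) + 5 = 0
v[4] = 2(0) + (-2) + (-1) = -3
v[5] = 2(-3) + 0 + (-2) = -8
v[6] = 2(-8) + (-3) + 0 = -19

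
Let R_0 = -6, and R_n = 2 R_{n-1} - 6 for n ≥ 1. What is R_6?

-762

R_1 = 2·(-6) - 6 = -18
R_2 = 2·(-18) - 6 = -42
R_3 = 2·(-42) - 6 = -90
R_4 = 2·(-90) - 6 = -186
R_5 = 2·(-186) - 6 = -378
R_6 = 2·(-378) - 6 = -762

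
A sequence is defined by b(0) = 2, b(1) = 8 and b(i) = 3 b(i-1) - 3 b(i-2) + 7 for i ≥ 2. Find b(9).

b(2) = 3*8 - 3*2 + 7 = 25
b(3) = 3*25 - 3*8 + 7 = 58
b(4) = 3*58 - 3*25 + 7 = 106
b(5) = 3*106 - 3*58 + 7 = 151
b(6) = 3*151 - 3*106 + 7 = 142
b(7) = 3*142 - 3*151 + 7 = -20
b(8) = 3*(-20) - 3*142 + 7 = -479
b(9) = 3*(-479) - 3*(-20) + 7 = -1370

-1370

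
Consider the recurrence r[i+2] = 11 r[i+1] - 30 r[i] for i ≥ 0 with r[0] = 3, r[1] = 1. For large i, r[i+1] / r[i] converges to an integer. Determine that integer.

6

The characteristic equation is r^2 - 11r + 30 = 0, which factors as (r - 6)(r - 5) = 0.
So the roots are 6 and 5. Since |6| > |5| and the coefficient of 6^i is non-zero, the ratio tends to 6.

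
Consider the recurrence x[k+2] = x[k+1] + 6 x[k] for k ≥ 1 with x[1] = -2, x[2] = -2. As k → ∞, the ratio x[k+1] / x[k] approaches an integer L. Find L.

3

The characteristic equation is r^2 - r - 6 = 0, which factors as (r - 3)(r + 2) = 0.
So the roots are 3 and -2. Since |3| > |-2| and the coefficient of 3^k is non-zero, the ratio tends to 3.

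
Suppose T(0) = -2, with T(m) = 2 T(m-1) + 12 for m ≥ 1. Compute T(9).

5108

T(1) = 2*(-2) + 12 = 8
T(2) = 2*8 + 12 = 28
T(3) = 2*28 + 12 = 68
T(4) = 2*68 + 12 = 148
T(5) = 2*148 + 12 = 308
T(6) = 2*308 + 12 = 628
T(7) = 2*628 + 12 = 1268
T(8) = 2*1268 + 12 = 2548
T(9) = 2*2548 + 12 = 5108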